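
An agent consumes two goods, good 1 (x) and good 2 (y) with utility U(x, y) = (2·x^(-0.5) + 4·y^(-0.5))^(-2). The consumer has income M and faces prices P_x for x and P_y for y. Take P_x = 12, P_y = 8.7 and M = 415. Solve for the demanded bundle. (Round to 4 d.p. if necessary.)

x* = 14.255, y* = 28.039

MRS = MU_x/MU_y = (1/2)·(y/x)^(1.5). Set equal to P_x/P_y.
Hence y/x = (2·P_x/P_y)^(1/(1.5)), i.e. raised to the 2/3 power.
With the ratio pinned down, the budget gives x* = M/(P_x + P_y·(y/x)) and y* = (y/x)·x*.
Numerically y/x = 1.966956, so x* = 415/(12 + 8.7·1.966956) = 14.255 and y* = 1.966956·14.255 = 28.039.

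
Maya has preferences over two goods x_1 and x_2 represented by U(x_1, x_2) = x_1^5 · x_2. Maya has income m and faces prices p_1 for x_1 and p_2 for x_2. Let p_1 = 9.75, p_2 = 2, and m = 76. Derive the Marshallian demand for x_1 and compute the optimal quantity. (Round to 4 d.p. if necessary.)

MU_x_1/MU_x_2 = (5·x_2)/(x_1); tangency sets this equal to p_1/p_2.
Rearranging, p_2·x_2 = (1/5)·p_1·x_1. Substituting into the budget gives p_1·x_1·(1 + (1/5)) = m.
Demand: x_1*(p_1,p_2,m) = 5/6·m/p_1 and x_2* = 1/6·m/p_2.
At p_1=9.75, p_2=2, m=76: x_1* = 5/6·76/9.75 = 6.4957.

x_1* = 6.4957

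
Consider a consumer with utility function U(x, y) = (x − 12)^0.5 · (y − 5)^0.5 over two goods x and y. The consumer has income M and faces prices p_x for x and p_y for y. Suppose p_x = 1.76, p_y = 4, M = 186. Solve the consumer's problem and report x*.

x* = 53.1591

This is Cobb-Douglas in (x−12, y−5): tangency gives 0.5·p_y·(y−5) = 0.5·p_x·(x−12).
Substituting into the budget: x* = 12 + 0.5·(M − 12·p_x − 5·p_y)/p_x, and y* = 5 + 0.5·(…)/p_y.
Discretionary income = 186 − 12·1.76 − 5·4 = 144.88; x* = 12 + 0.5·144.88/1.76 = 53.1591.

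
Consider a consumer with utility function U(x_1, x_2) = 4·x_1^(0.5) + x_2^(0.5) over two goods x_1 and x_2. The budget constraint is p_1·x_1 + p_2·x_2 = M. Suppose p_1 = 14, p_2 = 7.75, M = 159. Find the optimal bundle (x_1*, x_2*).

MU_x_1 ∝ 4·x_1^(-0.5), MU_x_2 ∝ x_2^(-0.5), so MRS = 4·(x_2/x_1)^(0.5) = p_1/p_2.
Solve for the ratio: x_2/x_1 = [(1/4)·p_1/p_2]^(2).
Substitute x_2 = (x_2/x_1)·x_1 into the budget: x_1* = M/(p_1 + p_2·(x_2/x_1)).
Numerically x_2/x_1 = 0.203954, so x_1* = 159/(14 + 7.75·0.203954) = 10.205 and x_2* = 0.203954·10.205 = 2.0813.

x_1* = 10.205, x_2* = 2.0813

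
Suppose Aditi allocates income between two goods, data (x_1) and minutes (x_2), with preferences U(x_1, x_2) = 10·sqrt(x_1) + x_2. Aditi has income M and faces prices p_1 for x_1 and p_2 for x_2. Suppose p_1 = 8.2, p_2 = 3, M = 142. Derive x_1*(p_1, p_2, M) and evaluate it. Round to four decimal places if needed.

x_1* = 3.3462

Utility is quasi-linear in x_2; the FOC for x_1 is 5/√x_1 = p_1/p_2.
Solve: √x_1 = 5·p_2/p_1, so x_1*(p_1,p_2) = (5·p_2/p_1)², and x_2* = (M − p_1·x_1*)/p_2.
Plugging in: x_1* = (5·3/8.2)² = 3.3462.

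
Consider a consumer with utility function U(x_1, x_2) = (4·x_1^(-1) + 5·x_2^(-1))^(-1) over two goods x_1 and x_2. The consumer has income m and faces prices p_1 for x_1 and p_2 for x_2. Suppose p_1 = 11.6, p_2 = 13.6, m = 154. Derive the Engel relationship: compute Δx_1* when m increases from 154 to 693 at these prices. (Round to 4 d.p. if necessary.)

Δx_1* = 21.0196

From the CES first-order condition, (4/5)·(x_2/x_1)^(2) = p_1/p_2.
Solve for the ratio: x_2/x_1 = [(5/4)·p_1/p_2]^(0.5).
With the ratio pinned down, the budget gives x_1* = m/(p_1 + p_2·(x_2/x_1)) and x_2* = (x_2/x_1)·x_1*.
Numerically x_2/x_1 = 1.032558, so x_1* = 154/(11.6 + 13.6·1.032558) = 6.0056.
At m' = 693: x_1* = 27.0251. Change: 27.0251 − 6.0056 = 21.0196.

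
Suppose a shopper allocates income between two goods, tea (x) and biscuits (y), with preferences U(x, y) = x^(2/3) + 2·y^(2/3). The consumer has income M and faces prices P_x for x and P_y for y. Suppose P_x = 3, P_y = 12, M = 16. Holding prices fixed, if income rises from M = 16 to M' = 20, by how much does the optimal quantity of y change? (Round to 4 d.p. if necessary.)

Substitute y = (y/x)·x into the budget: x* = M/(P_x + P_y·(y/x)).
Numerically y/x = 0.125, so x* = 16/(3 + 12·0.125) = 3.5556 and y* = 0.125·3.5556 = 0.4444.
At M' = 20: y* = 0.5556. Change: 0.5556 − 0.4444 = 0.1111.

Δy* = 0.1111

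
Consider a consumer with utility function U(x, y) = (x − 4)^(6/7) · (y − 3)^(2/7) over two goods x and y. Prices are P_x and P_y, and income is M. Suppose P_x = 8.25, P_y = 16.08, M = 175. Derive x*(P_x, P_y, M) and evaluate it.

x* = 12.5236

Discretionary income = 175 − 4·8.25 − 3·16.08 = 93.76; x* = 4 + 0.75·93.76/8.25 = 12.5236.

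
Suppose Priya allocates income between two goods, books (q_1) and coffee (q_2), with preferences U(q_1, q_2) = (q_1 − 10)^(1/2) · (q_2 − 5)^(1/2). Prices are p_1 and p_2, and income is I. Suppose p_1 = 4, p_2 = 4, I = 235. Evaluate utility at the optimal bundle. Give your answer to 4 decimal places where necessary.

V = 21.875

After buying the subsistence bundle (10, 5), a share 0.5 of the remaining income goes to q_1: q_1* = 10 + 0.5·(I − 10p_1 − 5p_2)/p_1.
Discretionary income = 235 − 10·4 − 5·4 = 175; q_1* = 10 + 0.5·175/4 = 31.875; q_2* = 5 + 0.5·175/4 = 26.875.
Utility at the optimum: U(31.875, 26.875) = 21.875.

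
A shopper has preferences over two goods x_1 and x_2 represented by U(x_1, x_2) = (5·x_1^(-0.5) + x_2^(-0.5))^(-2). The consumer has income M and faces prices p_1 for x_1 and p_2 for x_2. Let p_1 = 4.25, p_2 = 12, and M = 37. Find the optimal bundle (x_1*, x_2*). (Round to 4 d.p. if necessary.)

Numerically x_2/x_1 = 0.171195, so x_1* = 37/(4.25 + 12·0.171195) = 5.869 and x_2* = 0.171195·5.869 = 1.0047.

x_1* = 5.869, x_2* = 1.0047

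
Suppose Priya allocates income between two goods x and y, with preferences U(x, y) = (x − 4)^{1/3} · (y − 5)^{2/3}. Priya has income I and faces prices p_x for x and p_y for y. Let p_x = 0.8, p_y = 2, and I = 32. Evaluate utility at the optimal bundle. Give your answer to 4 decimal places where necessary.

Let x' = x−4, y' = y−5. MRS = (1/2)·y'/x' = p_x/p_y.
After buying the subsistence bundle (4, 5), a share 1/3 of the remaining income goes to x: x* = 4 + 1/3·(I − 4p_x − 5p_y)/p_x.
Discretionary income = 32 − 4·0.8 − 5·2 = 18.8; x* = 4 + 1/3·18.8/0.8 = 11.8333; y* = 5 + 2/3·18.8/2 = 11.2667.
Utility at the optimum: U(11.8333, 11.2667) = 6.7506.

V = 6.7506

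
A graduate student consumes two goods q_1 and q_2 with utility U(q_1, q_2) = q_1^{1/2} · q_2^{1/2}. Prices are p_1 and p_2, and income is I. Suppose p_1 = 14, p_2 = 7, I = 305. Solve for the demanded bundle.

Demand: q_1*(p_1,p_2,I) = 0.5·I/p_1 and q_2* = 0.5·I/p_2.
At p_1=14, p_2=7, I=305: q_1* = 0.5·305/14 = 10.8929, q_2* = 21.7857.

q_1* = 10.8929, q_2* = 21.7857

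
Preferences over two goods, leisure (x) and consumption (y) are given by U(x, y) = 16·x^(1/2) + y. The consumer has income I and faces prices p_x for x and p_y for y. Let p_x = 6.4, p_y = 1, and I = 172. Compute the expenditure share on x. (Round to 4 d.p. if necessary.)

share on x = 0.0581

Utility is quasi-linear in y; the FOC for x is 8/√x = p_x/p_y.
Solve: √x = 8·p_y/p_x, so x*(p_x,p_y) = (8·p_y/p_x)², and y* = (I − p_x·x*)/p_y.
Plugging in: x* = (8·1/6.4)² = 1.5625, y* = 162.
Expenditure on x: 6.4·1.5625 = 10; share = 0.0581.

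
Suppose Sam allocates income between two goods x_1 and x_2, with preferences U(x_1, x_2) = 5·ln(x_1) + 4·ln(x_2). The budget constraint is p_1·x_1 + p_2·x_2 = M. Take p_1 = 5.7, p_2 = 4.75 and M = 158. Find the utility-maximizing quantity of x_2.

Demand: x_1*(p_1,p_2,M) = 5/9·M/p_1 and x_2* = 4/9·M/p_2.
At p_1=5.7, p_2=4.75, M=158: x_2* = 4/9·158/4.75 = 14.7836.

x_2* = 14.7836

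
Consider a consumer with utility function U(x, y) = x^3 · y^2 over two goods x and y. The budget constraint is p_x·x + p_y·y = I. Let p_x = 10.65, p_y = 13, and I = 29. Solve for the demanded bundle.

x* = 1.6338, y* = 0.8923

The MRS is (3/2)·y/x. Set MRS = p_x/p_y.
So 3·p_y·y = 2·p_x·x; combined with the budget, a share 0.6 of income goes to x.
Demand: x*(p_x,p_y,I) = 0.6·I/p_x and y* = 0.4·I/p_y.
At p_x=10.65, p_y=13, I=29: x* = 0.6·29/10.65 = 1.6338, y* = 0.8923.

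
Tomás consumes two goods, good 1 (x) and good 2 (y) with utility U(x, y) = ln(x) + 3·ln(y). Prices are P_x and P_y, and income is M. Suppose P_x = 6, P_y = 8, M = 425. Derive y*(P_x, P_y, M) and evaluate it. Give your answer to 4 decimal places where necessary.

Tangency: MRS = (1/3)·y/x = P_x/P_y.
Rearranging, P_y·y = 3·P_x·x. Substituting into the budget gives P_x·x·(1 + 3) = M.
Demand: x*(P_x,P_y,M) = 0.25·M/P_x and y* = 0.75·M/P_y.
At P_x=6, P_y=8, M=425: y* = 0.75·425/8 = 39.8438.

y* = 39.8438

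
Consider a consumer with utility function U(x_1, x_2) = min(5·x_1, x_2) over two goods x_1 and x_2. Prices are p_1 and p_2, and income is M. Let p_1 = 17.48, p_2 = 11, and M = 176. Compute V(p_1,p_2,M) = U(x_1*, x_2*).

Demand: x_1*(p_1,p_2,M) = M/(p_1 + 5·p_2), x_2* = 5·M/(p_1 + 5·p_2).
Here 17.48 + 5·11 = 72.48, giving x_1* = 2.4283 and x_2* = 12.1413.
Utility at the optimum: U(2.4283, 12.1413) = 12.1413.

V = 12.1413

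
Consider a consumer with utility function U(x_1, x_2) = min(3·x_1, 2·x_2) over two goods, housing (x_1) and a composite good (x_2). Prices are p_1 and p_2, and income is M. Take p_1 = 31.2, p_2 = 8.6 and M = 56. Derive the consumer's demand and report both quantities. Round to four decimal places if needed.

Leontief preferences: the optimum is at the kink where x_1/2 = x_2/3, i.e. x_2 = (3/2)·x_1.
Budget: p_1·x_1 + p_2·(3/2)·x_1 = M, so (2·p_1 + 3·p_2)·x_1 = 2·M.
Demand: x_1*(p_1,p_2,M) = 2·M/(2·p_1 + 3·p_2), x_2* = 3·M/(2·p_1 + 3·p_2).
Here 2·31.2 + 3·8.6 = 88.2, giving x_1* = 1.2698 and x_2* = 1.9048.

x_1* = 1.2698, x_2* = 1.9048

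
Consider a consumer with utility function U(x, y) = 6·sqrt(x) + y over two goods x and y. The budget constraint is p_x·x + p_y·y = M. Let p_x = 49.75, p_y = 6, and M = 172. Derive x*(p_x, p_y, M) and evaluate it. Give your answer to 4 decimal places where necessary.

Utility is quasi-linear in y; the FOC for x is 3/√x = p_x/p_y.
Solve: √x = 3·p_y/p_x, so x*(p_x,p_y) = (3·p_y/p_x)², and y* = (M − p_x·x*)/p_y.
Plugging in: x* = (3·6/49.75)² = 0.1309.

x* = 0.1309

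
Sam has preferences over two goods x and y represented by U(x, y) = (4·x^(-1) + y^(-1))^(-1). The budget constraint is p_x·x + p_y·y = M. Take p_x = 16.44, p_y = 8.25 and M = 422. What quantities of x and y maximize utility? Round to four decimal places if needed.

MU_x ∝ 4·x^(-2), MU_y ∝ y^(-2), so MRS = 4·(y/x)^(2) = p_x/p_y.
Solve for the ratio: y/x = [(1/4)·p_x/p_y]^(0.5).
With the ratio pinned down, the budget gives x* = M/(p_x + p_y·(y/x)) and y* = (y/x)·x*.
Numerically y/x = 0.70582, so x* = 422/(16.44 + 8.25·0.70582) = 18.9552 and y* = 0.70582·18.9552 = 13.379.

x* = 18.9552, y* = 13.379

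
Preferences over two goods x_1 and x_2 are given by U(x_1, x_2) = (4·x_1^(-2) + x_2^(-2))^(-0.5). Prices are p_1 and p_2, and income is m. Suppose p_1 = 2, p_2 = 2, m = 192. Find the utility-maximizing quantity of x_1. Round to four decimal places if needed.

x_1* = 58.8971

MU_x_1 ∝ 4·x_1^(-3), MU_x_2 ∝ x_2^(-3), so MRS = 4·(x_2/x_1)^(3) = p_1/p_2.
Solve for the ratio: x_2/x_1 = [(1/4)·p_1/p_2]^(1/3).
Substitute x_2 = (x_2/x_1)·x_1 into the budget: x_1* = m/(p_1 + p_2·(x_2/x_1)).
Numerically x_2/x_1 = 0.629961, so x_1* = 192/(2 + 2·0.629961) = 58.8971.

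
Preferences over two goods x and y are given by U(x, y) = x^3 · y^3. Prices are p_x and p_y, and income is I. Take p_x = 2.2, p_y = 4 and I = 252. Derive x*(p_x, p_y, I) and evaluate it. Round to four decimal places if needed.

x* = 57.2727

MU_x/MU_y = (3·y)/(3·x); tangency sets this equal to p_x/p_y.
Rearranging, p_y·y = p_x·x. Substituting into the budget gives p_x·x·(1 + 1) = I.
Demand: x*(p_x,p_y,I) = 0.5·I/p_x and y* = 0.5·I/p_y.
At p_x=2.2, p_y=4, I=252: x* = 0.5·252/2.2 = 57.2727.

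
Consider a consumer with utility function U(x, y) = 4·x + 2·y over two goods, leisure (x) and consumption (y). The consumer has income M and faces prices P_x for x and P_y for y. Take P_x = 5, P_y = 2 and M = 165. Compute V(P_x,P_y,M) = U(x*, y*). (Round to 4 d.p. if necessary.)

y gives more utility per dollar, so spend all income on y: y* = M/P_y, x* = 0.
Numerically: x* = 0, y* = 82.5.
Utility at the optimum: U(0, 82.5) = 165.

V = 165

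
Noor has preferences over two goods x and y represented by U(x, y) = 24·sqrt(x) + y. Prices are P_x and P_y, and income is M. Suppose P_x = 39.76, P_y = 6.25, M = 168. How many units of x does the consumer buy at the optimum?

x* = 3.5582

Plugging in: x* = (12·6.25/39.76)² = 3.5582.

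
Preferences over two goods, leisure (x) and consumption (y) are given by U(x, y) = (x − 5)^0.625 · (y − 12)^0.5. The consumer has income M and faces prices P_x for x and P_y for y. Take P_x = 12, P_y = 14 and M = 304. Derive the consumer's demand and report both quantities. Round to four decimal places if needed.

After buying the subsistence bundle (5, 12), a share 5/9 of the remaining income goes to x: x* = 5 + 5/9·(M − 5P_x − 12P_y)/P_x.
Discretionary income = 304 − 5·12 − 12·14 = 76; x* = 5 + 5/9·76/12 = 8.5185; y* = 12 + 4/9·76/14 = 14.4127.

x* = 8.5185, y* = 14.4127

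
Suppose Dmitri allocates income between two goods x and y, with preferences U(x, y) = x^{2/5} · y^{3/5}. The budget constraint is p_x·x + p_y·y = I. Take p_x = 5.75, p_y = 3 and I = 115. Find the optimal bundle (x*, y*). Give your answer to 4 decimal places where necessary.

The MRS is (2/3)·y/x. Set MRS = p_x/p_y.
So 0.4·p_y·y = 0.6·p_x·x; combined with the budget, a share 0.4 of income goes to x.
Demand: x*(p_x,p_y,I) = 0.4·I/p_x and y* = 0.6·I/p_y.
At p_x=5.75, p_y=3, I=115: x* = 0.4·115/5.75 = 8, y* = 23.

x* = 8, y* = 23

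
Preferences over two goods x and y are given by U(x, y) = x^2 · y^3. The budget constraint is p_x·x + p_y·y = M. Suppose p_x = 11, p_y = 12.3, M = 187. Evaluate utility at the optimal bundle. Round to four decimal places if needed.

The MRS is (2/3)·y/x. Set MRS = p_x/p_y.
So 2·p_y·y = 3·p_x·x; combined with the budget, a share 0.4 of income goes to x.
Demand: x*(p_x,p_y,M) = 0.4·M/p_x and y* = 0.6·M/p_y.
At p_x=11, p_y=12.3, M=187: x* = 0.4·187/11 = 6.8, y* = 9.122.
Utility at the optimum: U(6.8, 9.122) = 35097.8943.

V = 35097.8943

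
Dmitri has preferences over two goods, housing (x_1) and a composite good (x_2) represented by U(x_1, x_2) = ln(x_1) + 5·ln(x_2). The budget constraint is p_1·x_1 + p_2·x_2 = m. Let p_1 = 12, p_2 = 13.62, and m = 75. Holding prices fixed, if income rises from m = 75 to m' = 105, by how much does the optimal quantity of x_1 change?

The MRS is (1/5)·x_2/x_1. Set MRS = p_1/p_2.
So p_2·x_2 = 5·p_1·x_1; combined with the budget, a share 1/6 of income goes to x_1.
Demand: x_1*(p_1,p_2,m) = 1/6·m/p_1 and x_2* = 5/6·m/p_2.
At p_1=12, p_2=13.62, m=75: x_1* = 1/6·75/12 = 1.0417.
At m' = 105: x_1* = 1.4583. Change: 1.4583 − 1.0417 = 0.4167.

Δx_1* = 0.4167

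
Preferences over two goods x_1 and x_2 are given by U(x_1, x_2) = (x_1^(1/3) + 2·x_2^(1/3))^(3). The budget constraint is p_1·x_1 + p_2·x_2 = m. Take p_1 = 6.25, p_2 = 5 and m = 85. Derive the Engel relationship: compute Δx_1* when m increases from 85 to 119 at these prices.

Δx_1* = 1.307

From the CES first-order condition, (1/2)·(x_2/x_1)^(2/3) = p_1/p_2.
Solve for the ratio: x_2/x_1 = [2·p_1/p_2]^(1.5).
With the ratio pinned down, the budget gives x_1* = m/(p_1 + p_2·(x_2/x_1)) and x_2* = (x_2/x_1)·x_1*.
Numerically x_2/x_1 = 3.952847, so x_1* = 85/(6.25 + 5·3.952847) = 3.2674.
At m' = 119: x_1* = 4.5744. Change: 4.5744 − 3.2674 = 1.307.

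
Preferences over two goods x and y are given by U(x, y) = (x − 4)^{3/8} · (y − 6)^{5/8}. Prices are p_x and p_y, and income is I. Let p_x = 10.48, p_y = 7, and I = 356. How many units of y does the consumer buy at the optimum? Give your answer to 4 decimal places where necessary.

MRS = (3/5)·(y−6)/(x−4). Tangency with p_x/p_y gives y−6 = (5/3)·(p_x/p_y)·(x−4).
Substituting into the budget: x* = 4 + 0.375·(I − 4·p_x − 6·p_y)/p_x, and y* = 6 + 0.625·(…)/p_y.
Discretionary income = 356 − 4·10.48 − 6·7 = 272.08; y* = 6 + 0.625·272.08/7 = 30.2929.

y* = 30.2929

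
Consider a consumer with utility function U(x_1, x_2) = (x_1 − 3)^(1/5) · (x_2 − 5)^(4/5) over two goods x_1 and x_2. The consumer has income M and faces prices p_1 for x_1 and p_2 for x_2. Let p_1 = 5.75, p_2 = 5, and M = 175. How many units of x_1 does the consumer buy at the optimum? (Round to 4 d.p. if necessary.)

MRS = (1/4)·(x_2−5)/(x_1−3). Tangency with p_1/p_2 gives x_2−5 = 4·(p_1/p_2)·(x_1−3).
After buying the subsistence bundle (3, 5), a share 0.2 of the remaining income goes to x_1: x_1* = 3 + 0.2·(M − 3p_1 − 5p_2)/p_1.
Discretionary income = 175 − 3·5.75 − 5·5 = 132.75; x_1* = 3 + 0.2·132.75/5.75 = 7.6174.

x_1* = 7.6174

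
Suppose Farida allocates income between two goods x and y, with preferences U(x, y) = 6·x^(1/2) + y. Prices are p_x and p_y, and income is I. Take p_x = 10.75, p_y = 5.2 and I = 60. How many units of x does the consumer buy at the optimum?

x* = 2.1059

Utility is quasi-linear in y; the FOC for x is 3/√x = p_x/p_y.
Solve: √x = 3·p_y/p_x, so x*(p_x,p_y) = (3·p_y/p_x)², and y* = (I − p_x·x*)/p_y.
Plugging in: x* = (3·5.2/10.75)² = 2.1059.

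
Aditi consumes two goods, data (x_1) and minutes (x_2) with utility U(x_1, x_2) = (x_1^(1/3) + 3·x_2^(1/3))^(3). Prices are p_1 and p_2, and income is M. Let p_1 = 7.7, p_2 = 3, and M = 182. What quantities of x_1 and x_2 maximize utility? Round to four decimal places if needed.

Numerically x_2/x_1 = 21.366633, so x_1* = 182/(7.7 + 3·21.366633) = 2.5348 and x_2* = 21.366633·2.5348 = 54.1606.

x_1* = 2.5348, x_2* = 54.1606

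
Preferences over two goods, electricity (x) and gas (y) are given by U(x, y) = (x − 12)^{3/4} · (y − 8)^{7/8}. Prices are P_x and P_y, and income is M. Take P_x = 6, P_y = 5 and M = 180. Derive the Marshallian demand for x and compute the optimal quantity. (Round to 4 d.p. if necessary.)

This is Cobb-Douglas in (x−12, y−8): tangency gives 0.75·P_y·(y−8) = 0.875·P_x·(x−12).
Substituting into the budget: x* = 12 + 6/13·(M − 12·P_x − 8·P_y)/P_x, and y* = 8 + 7/13·(…)/P_y.
Discretionary income = 180 − 12·6 − 8·5 = 68; x* = 12 + 6/13·68/6 = 17.2308.

x* = 17.2308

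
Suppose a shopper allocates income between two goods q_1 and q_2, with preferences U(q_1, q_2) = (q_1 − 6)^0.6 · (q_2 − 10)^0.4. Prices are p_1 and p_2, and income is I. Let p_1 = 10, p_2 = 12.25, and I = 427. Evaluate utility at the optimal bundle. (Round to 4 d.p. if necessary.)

Let q_1' = q_1−6, q_2' = q_2−10. MRS = (3/2)·q_2'/q_1' = p_1/p_2.
After buying the subsistence bundle (6, 10), a share 0.6 of the remaining income goes to q_1: q_1* = 6 + 0.6·(I − 6p_1 − 10p_2)/p_1.
Discretionary income = 427 − 6·10 − 10·12.25 = 244.5; q_1* = 6 + 0.6·244.5/10 = 20.67; q_2* = 10 + 0.4·244.5/12.25 = 17.9837.
Utility at the optimum: U(20.67, 17.9837) = 11.5011.

V = 11.5011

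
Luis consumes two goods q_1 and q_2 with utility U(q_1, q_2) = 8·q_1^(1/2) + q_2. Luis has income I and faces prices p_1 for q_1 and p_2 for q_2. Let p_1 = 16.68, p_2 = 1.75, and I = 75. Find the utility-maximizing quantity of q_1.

q_1* = 0.1761

Set MRS = p_1/p_2: 4·q_1^(−1/2) = p_1/p_2.
Solve: √q_1 = 4·p_2/p_1, so q_1*(p_1,p_2) = (4·p_2/p_1)², and q_2* = (I − p_1·q_1*)/p_2.
Plugging in: q_1* = (4·1.75/16.68)² = 0.1761.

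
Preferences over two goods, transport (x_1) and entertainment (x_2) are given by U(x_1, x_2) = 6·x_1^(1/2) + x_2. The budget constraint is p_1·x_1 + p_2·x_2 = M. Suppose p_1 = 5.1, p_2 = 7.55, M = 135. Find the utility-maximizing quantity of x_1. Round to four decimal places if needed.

Utility is quasi-linear in x_2; the FOC for x_1 is 3/√x_1 = p_1/p_2.
Thus x_1* = (3·p_2/p_1)² — independent of M — with the rest of income spent on x_2.
Plugging in: x_1* = (3·7.55/5.1)² = 19.724.

x_1* = 19.724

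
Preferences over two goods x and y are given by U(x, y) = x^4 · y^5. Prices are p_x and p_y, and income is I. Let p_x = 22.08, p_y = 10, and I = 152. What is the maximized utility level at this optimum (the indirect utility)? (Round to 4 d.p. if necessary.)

V = 3762733.1302

Demand: x*(p_x,p_y,I) = 4/9·I/p_x and y* = 5/9·I/p_y.
At p_x=22.08, p_y=10, I=152: x* = 4/9·152/22.08 = 3.0596, y* = 8.4444.
Utility at the optimum: U(3.0596, 8.4444) = 3762733.1302.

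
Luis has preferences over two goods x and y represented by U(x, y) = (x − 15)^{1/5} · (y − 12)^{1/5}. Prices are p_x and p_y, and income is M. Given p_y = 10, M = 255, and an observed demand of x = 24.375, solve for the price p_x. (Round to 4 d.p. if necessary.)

Let x' = x−15, y' = y−12. MRS = y'/x' = p_x/p_y.
Substituting into the budget: x* = 15 + 0.5·(M − 15·p_x − 12·p_y)/p_x, and y* = 12 + 0.5·(…)/p_y.
Set x* = 24.375 in the demand function and solve for p_x: p_x = 4.

p_x = 4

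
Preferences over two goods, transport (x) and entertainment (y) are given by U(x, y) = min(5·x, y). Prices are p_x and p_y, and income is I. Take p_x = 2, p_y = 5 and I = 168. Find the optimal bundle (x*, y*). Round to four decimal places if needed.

x* = 6.2222, y* = 31.1111

With perfect complements, no substitution: consume in ratio x:y = 1:5.
Budget: p_x·x + p_y·5·x = I, so (p_x + 5·p_y)·x = I.
Demand: x*(p_x,p_y,I) = I/(p_x + 5·p_y), y* = 5·I/(p_x + 5·p_y).
Here 2 + 5·5 = 27, giving x* = 6.2222 and y* = 31.1111.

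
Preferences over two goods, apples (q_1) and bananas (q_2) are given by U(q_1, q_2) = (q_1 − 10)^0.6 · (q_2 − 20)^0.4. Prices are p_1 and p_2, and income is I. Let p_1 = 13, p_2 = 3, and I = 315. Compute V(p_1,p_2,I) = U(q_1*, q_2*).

MRS = (3/2)·(q_2−20)/(q_1−10). Tangency with p_1/p_2 gives q_2−20 = (2/3)·(p_1/p_2)·(q_1−10).
After buying the subsistence bundle (10, 20), a share 0.6 of the remaining income goes to q_1: q_1* = 10 + 0.6·(I − 10p_1 − 20p_2)/p_1.
Discretionary income = 315 − 10·13 − 20·3 = 125; q_1* = 10 + 0.6·125/13 = 15.7692; q_2* = 20 + 0.4·125/3 = 36.6667.
Utility at the optimum: U(15.7692, 36.6667) = 8.8188.

V = 8.8188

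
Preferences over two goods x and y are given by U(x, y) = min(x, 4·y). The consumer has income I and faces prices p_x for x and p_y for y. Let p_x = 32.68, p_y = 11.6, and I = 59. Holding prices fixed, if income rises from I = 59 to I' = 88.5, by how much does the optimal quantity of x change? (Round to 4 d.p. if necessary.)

Demand: x*(p_x,p_y,I) = 4·I/(4·p_x + p_y), y* = I/(4·p_x + p_y).
Here 4·32.68 + 11.6 = 142.32, giving x* = 1.6582.
At I' = 88.5: x* = 2.4874. Change: 2.4874 − 1.6582 = 0.8291.

Δx* = 0.8291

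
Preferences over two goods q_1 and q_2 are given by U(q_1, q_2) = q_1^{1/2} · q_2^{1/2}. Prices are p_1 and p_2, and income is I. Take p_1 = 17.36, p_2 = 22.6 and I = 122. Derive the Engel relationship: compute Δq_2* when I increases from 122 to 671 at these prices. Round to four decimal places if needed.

Δq_2* = 12.146

MU_q_1/MU_q_2 = (0.5·q_2)/(0.5·q_1); tangency sets this equal to p_1/p_2.
Rearranging, p_2·q_2 = p_1·q_1. Substituting into the budget gives p_1·q_1·(1 + 1) = I.
Demand: q_1*(p_1,p_2,I) = 0.5·I/p_1 and q_2* = 0.5·I/p_2.
At p_1=17.36, p_2=22.6, I=122: q_2* = 0.5·122/22.6 = 2.6991.
At I' = 671: q_2* = 14.8451. Change: 14.8451 − 2.6991 = 12.146.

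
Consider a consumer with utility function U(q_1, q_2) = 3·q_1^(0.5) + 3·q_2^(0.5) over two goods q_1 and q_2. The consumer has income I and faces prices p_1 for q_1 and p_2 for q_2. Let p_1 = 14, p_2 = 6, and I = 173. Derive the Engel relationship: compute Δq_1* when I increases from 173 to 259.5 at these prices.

Δq_1* = 1.8536

From the CES first-order condition, (q_2/q_1)^(0.5) = p_1/p_2.
Hence q_2/q_1 = (p_1/p_2)^(1/(0.5)), i.e. raised to the 2 power.
With the ratio pinned down, the budget gives q_1* = I/(p_1 + p_2·(q_2/q_1)) and q_2* = (q_2/q_1)·q_1*.
Numerically q_2/q_1 = 5.444444, so q_1* = 173/(14 + 6·5.444444) = 3.7071.
At I' = 259.5: q_1* = 5.5607. Change: 5.5607 − 3.7071 = 1.8536.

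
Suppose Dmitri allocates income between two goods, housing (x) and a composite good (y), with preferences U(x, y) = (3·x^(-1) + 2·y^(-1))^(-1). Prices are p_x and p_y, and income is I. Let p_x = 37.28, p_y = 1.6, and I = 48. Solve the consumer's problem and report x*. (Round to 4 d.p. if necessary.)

With the ratio pinned down, the budget gives x* = I/(p_x + p_y·(y/x)) and y* = (y/x)·x*.
Numerically y/x = 3.941235, so x* = 48/(37.28 + 1.6·3.941235) = 1.1013.

x* = 1.1013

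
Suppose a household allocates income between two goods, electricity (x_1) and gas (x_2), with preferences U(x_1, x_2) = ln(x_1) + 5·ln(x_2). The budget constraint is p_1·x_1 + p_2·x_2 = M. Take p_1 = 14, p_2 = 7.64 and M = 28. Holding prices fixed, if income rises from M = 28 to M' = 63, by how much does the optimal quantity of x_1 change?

Δx_1* = 0.4167

MU_x_1/MU_x_2 = (x_2)/(5·x_1); tangency sets this equal to p_1/p_2.
So p_2·x_2 = 5·p_1·x_1; combined with the budget, a share 1/6 of income goes to x_1.
Demand: x_1*(p_1,p_2,M) = 1/6·M/p_1 and x_2* = 5/6·M/p_2.
At p_1=14, p_2=7.64, M=28: x_1* = 1/6·28/14 = 0.3333.
At M' = 63: x_1* = 0.75. Change: 0.75 − 0.3333 = 0.4167.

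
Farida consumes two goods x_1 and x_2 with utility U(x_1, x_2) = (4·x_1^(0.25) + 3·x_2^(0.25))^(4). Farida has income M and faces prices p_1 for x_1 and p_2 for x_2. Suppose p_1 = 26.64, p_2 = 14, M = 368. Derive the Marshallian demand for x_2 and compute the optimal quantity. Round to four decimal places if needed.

x_2* = 12.0341

MRS = MU_x_1/MU_x_2 = (4/3)·(x_2/x_1)^(0.75). Set equal to p_1/p_2.
Hence x_2/x_1 = ((3/4)·p_1/p_2)^(1/(0.75)), i.e. raised to the 4/3 power.
Substitute x_2 = (x_2/x_1)·x_1 into the budget: x_1* = M/(p_1 + p_2·(x_2/x_1)).
Numerically x_2/x_1 = 1.606781, so x_1* = 368/(26.64 + 14·1.606781) = 7.4896 and x_2* = 1.606781·7.4896 = 12.0341.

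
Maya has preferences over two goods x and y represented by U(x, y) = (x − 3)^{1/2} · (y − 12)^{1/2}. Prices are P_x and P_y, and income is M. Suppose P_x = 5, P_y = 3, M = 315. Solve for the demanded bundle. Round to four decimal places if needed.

This is Cobb-Douglas in (x−3, y−12): tangency gives 0.5·P_y·(y−12) = 0.5·P_x·(x−3).
After buying the subsistence bundle (3, 12), a share 0.5 of the remaining income goes to x: x* = 3 + 0.5·(M − 3P_x − 12P_y)/P_x.
Discretionary income = 315 − 3·5 − 12·3 = 264; x* = 3 + 0.5·264/5 = 29.4; y* = 12 + 0.5·264/3 = 56.

x* = 29.4, y* = 56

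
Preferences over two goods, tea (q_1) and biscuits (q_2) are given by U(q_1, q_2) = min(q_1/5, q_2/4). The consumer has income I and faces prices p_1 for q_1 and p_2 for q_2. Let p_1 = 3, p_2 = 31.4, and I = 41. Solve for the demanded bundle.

q_1* = 1.458, q_2* = 1.1664

Leontief preferences: the optimum is at the kink where q_1/5 = q_2/4, i.e. q_2 = (4/5)·q_1.
Budget: p_1·q_1 + p_2·(4/5)·q_1 = I, so (5·p_1 + 4·p_2)·q_1 = 5·I.
Demand: q_1*(p_1,p_2,I) = 5·I/(5·p_1 + 4·p_2), q_2* = 4·I/(5·p_1 + 4·p_2).
Here 5·3 + 4·31.4 = 140.6, giving q_1* = 1.458 and q_2* = 1.1664.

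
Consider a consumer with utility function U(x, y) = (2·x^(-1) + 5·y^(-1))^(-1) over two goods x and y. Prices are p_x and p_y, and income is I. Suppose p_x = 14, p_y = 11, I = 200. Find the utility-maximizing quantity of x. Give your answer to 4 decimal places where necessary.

MRS = MU_x/MU_y = (2/5)·(y/x)^(2). Set equal to p_x/p_y.
Hence y/x = ((5/2)·p_x/p_y)^(1/(2)), i.e. raised to the 0.5 power.
With the ratio pinned down, the budget gives x* = I/(p_x + p_y·(y/x)) and y* = (y/x)·x*.
Numerically y/x = 1.783765, so x* = 200/(14 + 11·1.783765) = 5.9486.

x* = 5.9486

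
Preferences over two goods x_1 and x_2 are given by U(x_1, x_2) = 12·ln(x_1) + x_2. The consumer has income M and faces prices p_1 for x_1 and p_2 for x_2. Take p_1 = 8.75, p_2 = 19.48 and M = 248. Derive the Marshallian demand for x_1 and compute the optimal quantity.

At the given prices: x_1* = 12·19.48/8.75 = 26.7154.

x_1* = 26.7154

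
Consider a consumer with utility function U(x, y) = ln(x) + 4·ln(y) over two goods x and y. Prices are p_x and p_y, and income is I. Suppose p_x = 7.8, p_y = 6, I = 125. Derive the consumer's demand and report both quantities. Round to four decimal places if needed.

x* = 3.2051, y* = 16.6667

MU_x/MU_y = (y)/(4·x); tangency sets this equal to p_x/p_y.
So p_y·y = 4·p_x·x; combined with the budget, a share 0.2 of income goes to x.
Demand: x*(p_x,p_y,I) = 0.2·I/p_x and y* = 0.8·I/p_y.
At p_x=7.8, p_y=6, I=125: x* = 0.2·125/7.8 = 3.2051, y* = 16.6667.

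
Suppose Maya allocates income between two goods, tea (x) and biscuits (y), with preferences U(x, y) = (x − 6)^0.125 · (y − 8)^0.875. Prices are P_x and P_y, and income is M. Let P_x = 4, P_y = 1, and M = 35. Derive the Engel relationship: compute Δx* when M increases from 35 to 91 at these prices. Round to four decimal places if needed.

MRS = (1/7)·(y−8)/(x−6). Tangency with P_x/P_y gives y−8 = 7·(P_x/P_y)·(x−6).
Substituting into the budget: x* = 6 + 0.125·(M − 6·P_x − 8·P_y)/P_x, and y* = 8 + 0.875·(…)/P_y.
Discretionary income = 35 − 6·4 − 8·1 = 3; x* = 6 + 0.125·3/4 = 6.0938.
At M' = 91: x* = 7.8438. Change: 7.8438 − 6.0938 = 1.75.

Δx* = 1.75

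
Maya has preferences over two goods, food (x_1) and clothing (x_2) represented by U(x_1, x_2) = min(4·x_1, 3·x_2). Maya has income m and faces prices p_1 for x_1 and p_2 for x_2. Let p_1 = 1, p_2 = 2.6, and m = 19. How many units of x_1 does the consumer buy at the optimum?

x_1* = 4.2537

Demand: x_1*(p_1,p_2,m) = 3·m/(3·p_1 + 4·p_2), x_2* = 4·m/(3·p_1 + 4·p_2).
Here 3·1 + 4·2.6 = 13.4, giving x_1* = 4.2537.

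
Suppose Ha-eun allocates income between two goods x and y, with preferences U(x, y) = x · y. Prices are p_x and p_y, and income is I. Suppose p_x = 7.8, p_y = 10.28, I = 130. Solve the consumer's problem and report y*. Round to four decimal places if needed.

y* = 6.323

MU_x/MU_y = (y)/(x); tangency sets this equal to p_x/p_y.
Rearranging, p_y·y = p_x·x. Substituting into the budget gives p_x·x·(1 + 1) = I.
Demand: x*(p_x,p_y,I) = 0.5·I/p_x and y* = 0.5·I/p_y.
At p_x=7.8, p_y=10.28, I=130: y* = 0.5·130/10.28 = 6.323.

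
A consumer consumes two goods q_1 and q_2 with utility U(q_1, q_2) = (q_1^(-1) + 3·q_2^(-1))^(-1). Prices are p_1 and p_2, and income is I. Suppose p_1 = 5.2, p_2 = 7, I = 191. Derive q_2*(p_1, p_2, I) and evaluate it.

MRS = MU_q_1/MU_q_2 = (1/3)·(q_2/q_1)^(2). Set equal to p_1/p_2.
Solve for the ratio: q_2/q_1 = [3·p_1/p_2]^(0.5).
With the ratio pinned down, the budget gives q_1* = I/(p_1 + p_2·(q_2/q_1)) and q_2* = (q_2/q_1)·q_1*.
Numerically q_2/q_1 = 1.49284, so q_1* = 191/(5.2 + 7·1.49284) = 12.2046 and q_2* = 1.49284·12.2046 = 18.2195.

q_2* = 18.2195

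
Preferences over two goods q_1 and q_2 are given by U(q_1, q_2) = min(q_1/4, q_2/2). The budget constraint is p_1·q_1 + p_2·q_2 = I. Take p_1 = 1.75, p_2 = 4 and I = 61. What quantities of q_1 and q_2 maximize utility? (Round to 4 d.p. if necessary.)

q_1* = 16.2667, q_2* = 8.1333

Leontief preferences: the optimum is at the kink where q_1/4 = q_2/2, i.e. q_2 = (1/2)·q_1.
Budget: p_1·q_1 + p_2·(1/2)·q_1 = I, so (4·p_1 + 2·p_2)·q_1 = 4·I.
Demand: q_1*(p_1,p_2,I) = 4·I/(4·p_1 + 2·p_2), q_2* = 2·I/(4·p_1 + 2·p_2).
Here 4·1.75 + 2·4 = 15, giving q_1* = 16.2667 and q_2* = 8.1333.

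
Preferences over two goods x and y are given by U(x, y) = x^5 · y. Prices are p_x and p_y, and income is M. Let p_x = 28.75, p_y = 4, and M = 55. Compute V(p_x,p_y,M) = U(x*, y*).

MU_x/MU_y = (5·y)/(x); tangency sets this equal to p_x/p_y.
So 5·p_y·y = p_x·x; combined with the budget, a share 5/6 of income goes to x.
Demand: x*(p_x,p_y,M) = 5/6·M/p_x and y* = 1/6·M/p_y.
At p_x=28.75, p_y=4, M=55: x* = 5/6·55/28.75 = 1.5942, y* = 2.2917.
Utility at the optimum: U(1.5942, 2.2917) = 23.5977.

V = 23.5977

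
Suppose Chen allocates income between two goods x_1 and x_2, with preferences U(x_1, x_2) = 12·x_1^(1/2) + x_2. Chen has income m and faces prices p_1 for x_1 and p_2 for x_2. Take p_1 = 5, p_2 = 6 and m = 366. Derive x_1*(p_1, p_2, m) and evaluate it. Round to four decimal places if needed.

Utility is quasi-linear in x_2; the FOC for x_1 is 6/√x_1 = p_1/p_2.
Solve: √x_1 = 6·p_2/p_1, so x_1*(p_1,p_2) = (6·p_2/p_1)², and x_2* = (m − p_1·x_1*)/p_2.
Plugging in: x_1* = (6·6/5)² = 51.84.

x_1* = 51.84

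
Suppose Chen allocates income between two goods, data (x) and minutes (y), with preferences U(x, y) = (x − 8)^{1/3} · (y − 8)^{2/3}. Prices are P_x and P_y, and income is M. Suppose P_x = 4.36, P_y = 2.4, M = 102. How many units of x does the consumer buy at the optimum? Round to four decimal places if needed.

x* = 11.6636

This is Cobb-Douglas in (x−8, y−8): tangency gives 1/3·P_y·(y−8) = 2/3·P_x·(x−8).
Substituting into the budget: x* = 8 + 1/3·(M − 8·P_x − 8·P_y)/P_x, and y* = 8 + 2/3·(…)/P_y.
Discretionary income = 102 − 8·4.36 − 8·2.4 = 47.92; x* = 8 + 1/3·47.92/4.36 = 11.6636.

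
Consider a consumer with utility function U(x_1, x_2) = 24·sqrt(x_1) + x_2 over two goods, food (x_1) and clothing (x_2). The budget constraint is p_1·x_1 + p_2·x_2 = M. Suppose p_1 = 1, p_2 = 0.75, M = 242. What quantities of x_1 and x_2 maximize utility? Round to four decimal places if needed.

x_1* = 81, x_2* = 214.6667

Solve: √x_1 = 12·p_2/p_1, so x_1*(p_1,p_2) = (12·p_2/p_1)², and x_2* = (M − p_1·x_1*)/p_2.
Plugging in: x_1* = (12·0.75/1)² = 81, x_2* = 214.6667.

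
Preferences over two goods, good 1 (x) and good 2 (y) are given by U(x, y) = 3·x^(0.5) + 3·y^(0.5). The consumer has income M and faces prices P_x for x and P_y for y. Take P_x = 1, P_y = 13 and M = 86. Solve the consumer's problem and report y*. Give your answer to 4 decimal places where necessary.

MU_x ∝ 3·x^(-0.5), MU_y ∝ 3·y^(-0.5), so MRS = (y/x)^(0.5) = P_x/P_y.
Hence y/x = (P_x/P_y)^(1/(0.5)), i.e. raised to the 2 power.
With the ratio pinned down, the budget gives x* = M/(P_x + P_y·(y/x)) and y* = (y/x)·x*.
Numerically y/x = 0.005917, so x* = 86/(1 + 13·0.005917) = 79.8571 and y* = 0.005917·79.8571 = 0.4725.

y* = 0.4725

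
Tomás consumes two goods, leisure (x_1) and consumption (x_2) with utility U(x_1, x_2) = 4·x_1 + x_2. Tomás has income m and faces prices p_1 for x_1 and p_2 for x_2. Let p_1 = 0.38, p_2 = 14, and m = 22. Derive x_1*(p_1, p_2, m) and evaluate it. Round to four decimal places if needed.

x_1* = 57.8947

Numerically: x_1* = 57.8947, x_2* = 0.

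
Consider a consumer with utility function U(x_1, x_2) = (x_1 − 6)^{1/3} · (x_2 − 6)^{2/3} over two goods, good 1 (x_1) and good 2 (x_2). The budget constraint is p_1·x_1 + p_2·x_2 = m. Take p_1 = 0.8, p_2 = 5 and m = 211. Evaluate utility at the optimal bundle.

MRS = (1/2)·(x_2−6)/(x_1−6). Tangency with p_1/p_2 gives x_2−6 = 2·(p_1/p_2)·(x_1−6).
After buying the subsistence bundle (6, 6), a share 1/3 of the remaining income goes to x_1: x_1* = 6 + 1/3·(m − 6p_1 − 6p_2)/p_1.
Discretionary income = 211 − 6·0.8 − 6·5 = 176.2; x_1* = 6 + 1/3·176.2/0.8 = 79.4167; x_2* = 6 + 2/3·176.2/5 = 29.4933.
Utility at the optimum: U(79.4167, 29.4933) = 34.3475.

V = 34.3475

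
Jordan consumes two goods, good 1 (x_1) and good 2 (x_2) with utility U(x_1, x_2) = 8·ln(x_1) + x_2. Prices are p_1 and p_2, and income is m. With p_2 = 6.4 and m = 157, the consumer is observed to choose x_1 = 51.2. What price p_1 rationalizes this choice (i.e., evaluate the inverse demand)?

p_1 = 1

MU_x_1 = 8/x_1, MU_x_2 = 1. Tangency: 8/x_1 = p_1/p_2.
So x_1*(p_1,p_2) = 8·p_2/p_1, independent of income; and x_2* = (m − 8·p_2)/p_2.
Set x_1* = 51.2 in the demand function and solve for p_1: p_1 = 1.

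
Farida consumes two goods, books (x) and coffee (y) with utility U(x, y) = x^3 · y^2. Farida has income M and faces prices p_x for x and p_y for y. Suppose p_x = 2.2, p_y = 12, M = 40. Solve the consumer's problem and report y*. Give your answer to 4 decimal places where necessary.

MU_x/MU_y = (3·y)/(2·x); tangency sets this equal to p_x/p_y.
So 3·p_y·y = 2·p_x·x; combined with the budget, a share 0.6 of income goes to x.
Demand: x*(p_x,p_y,M) = 0.6·M/p_x and y* = 0.4·M/p_y.
At p_x=2.2, p_y=12, M=40: y* = 0.4·40/12 = 1.3333.

y* = 1.3333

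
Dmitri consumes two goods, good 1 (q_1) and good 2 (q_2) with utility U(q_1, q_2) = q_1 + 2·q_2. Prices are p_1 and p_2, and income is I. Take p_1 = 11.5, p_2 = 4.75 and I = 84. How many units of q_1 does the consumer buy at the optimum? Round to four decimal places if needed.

Perfect substitutes: compare marginal utility per dollar. 1/p_1 vs 2/p_2 → 0.087 vs 0.4211.
q_2 gives more utility per dollar, so spend all income on q_2: q_2* = I/p_2, q_1* = 0.
Numerically: q_1* = 0, q_2* = 17.6842.

q_1* = 0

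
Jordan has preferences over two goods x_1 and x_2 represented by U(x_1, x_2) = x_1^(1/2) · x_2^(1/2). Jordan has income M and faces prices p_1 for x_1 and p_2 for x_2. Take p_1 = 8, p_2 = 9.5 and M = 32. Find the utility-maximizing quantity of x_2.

The MRS is x_2/x_1. Set MRS = p_1/p_2.
Rearranging, p_2·x_2 = p_1·x_1. Substituting into the budget gives p_1·x_1·(1 + 1) = M.
Demand: x_1*(p_1,p_2,M) = 0.5·M/p_1 and x_2* = 0.5·M/p_2.
At p_1=8, p_2=9.5, M=32: x_2* = 0.5·32/9.5 = 1.6842.

x_2* = 1.6842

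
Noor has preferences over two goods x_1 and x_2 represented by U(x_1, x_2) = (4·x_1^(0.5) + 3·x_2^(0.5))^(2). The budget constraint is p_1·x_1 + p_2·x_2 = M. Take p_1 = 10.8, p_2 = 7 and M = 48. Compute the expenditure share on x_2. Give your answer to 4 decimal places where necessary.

From the CES first-order condition, (4/3)·(x_2/x_1)^(0.5) = p_1/p_2.
Solve for the ratio: x_2/x_1 = [(3/4)·p_1/p_2]^(2).
Substitute x_2 = (x_2/x_1)·x_1 into the budget: x_1* = M/(p_1 + p_2·(x_2/x_1)).
Numerically x_2/x_1 = 1.33898, so x_1* = 48/(10.8 + 7·1.33898) = 2.3794 and x_2* = 1.33898·2.3794 = 3.186.
Expenditure on x_2: 7·3.186 = 22.3021; share = 0.4646.

share on x_2 = 0.4646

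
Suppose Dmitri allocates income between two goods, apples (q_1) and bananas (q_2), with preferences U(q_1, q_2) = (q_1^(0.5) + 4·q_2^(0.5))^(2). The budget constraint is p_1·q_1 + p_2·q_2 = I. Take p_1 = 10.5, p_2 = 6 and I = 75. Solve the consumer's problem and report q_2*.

From the CES first-order condition, (1/4)·(q_2/q_1)^(0.5) = p_1/p_2.
Solve for the ratio: q_2/q_1 = [4·p_1/p_2]^(2).
With the ratio pinned down, the budget gives q_1* = I/(p_1 + p_2·(q_2/q_1)) and q_2* = (q_2/q_1)·q_1*.
Numerically q_2/q_1 = 49, so q_1* = 75/(10.5 + 6·49) = 0.2463 and q_2* = 49·0.2463 = 12.069.

q_2* = 12.069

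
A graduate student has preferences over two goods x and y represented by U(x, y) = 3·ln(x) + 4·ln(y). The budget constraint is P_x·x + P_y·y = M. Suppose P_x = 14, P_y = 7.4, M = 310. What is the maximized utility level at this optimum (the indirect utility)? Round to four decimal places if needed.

Tangency: MRS = (3/4)·y/x = P_x/P_y.
Rearranging, P_y·y = (4/3)·P_x·x. Substituting into the budget gives P_x·x·(1 + (4/3)) = M.
Demand: x*(P_x,P_y,M) = 3/7·M/P_x and y* = 4/7·M/P_y.
At P_x=14, P_y=7.4, M=310: x* = 3/7·310/14 = 9.4898, y* = 23.9382.
Utility at the optimum: U(9.4898, 23.9382) = 19.4526.

V = 19.4526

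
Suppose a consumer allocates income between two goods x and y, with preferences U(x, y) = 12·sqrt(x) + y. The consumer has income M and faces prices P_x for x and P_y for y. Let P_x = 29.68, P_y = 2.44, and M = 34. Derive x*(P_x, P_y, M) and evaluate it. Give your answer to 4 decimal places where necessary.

x* = 0.2433

Thus x* = (6·P_y/P_x)² — independent of M — with the rest of income spent on y.
Plugging in: x* = (6·2.44/29.68)² = 0.2433.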